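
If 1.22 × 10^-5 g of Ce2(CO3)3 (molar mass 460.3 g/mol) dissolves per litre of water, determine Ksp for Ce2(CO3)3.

Ksp ≈ 1.41 × 10^-36

Molar solubility s = (1.22 x 10^-5 g/L) / (460.3 g/mol) = 2.650 × 10^-8 M.
Ce2(CO3)3(s) ⇌ 2 Ce^3+(aq) + 3 CO3^2-(aq)
Let s = molar solubility. Then [Ce^3+] = 2s and [CO3^2-] = 3s.
Ksp = [Ce^3+]^2[CO3^2-]^3
Substituting: Ksp = (2s)^2(3s)^3 = 108s^5
With s = 2.650 × 10^-8: Ksp = 1.41 x 10^-36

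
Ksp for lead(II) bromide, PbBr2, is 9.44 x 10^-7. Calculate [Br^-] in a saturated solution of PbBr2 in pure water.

[Br^-] ≈ 1.24 × 10^-2 M

PbBr2(s) ⇌ Pb^2+ + 2 Br^-
Ksp = [Pb^2+][Br^-]^2
If s mol/L of PbBr2 dissolves, [Pb^2+] = s and [Br^-] = 2s.
Substituting: Ksp = s(2s)^2 = 4s^3
s^3 = 9.44 x 10^-7 / 4, so s = 6.180 × 10^-3 M
[Br^-] = 2s = 1.24 × 10^-2 M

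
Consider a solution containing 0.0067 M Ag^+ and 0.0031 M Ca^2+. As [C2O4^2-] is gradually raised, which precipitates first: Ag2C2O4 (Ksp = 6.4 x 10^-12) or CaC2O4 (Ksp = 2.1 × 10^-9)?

Ag2C2O4

Each salt begins to precipitate when Q = Ksp, i.e. when [C2O4^2-] reaches its threshold.
For Ag2C2O4: 6.4 x 10^-12 = (0.0067)^2 × [C2O4^2-]  ⇒  [C2O4^2-] = 1.4 × 10^-7 M.
For CaC2O4: 2.1 × 10^-9 = 0.0031 × [C2O4^2-]  ⇒  [C2O4^2-] = 6.8 × 10^-7 M.
The salt with the lower threshold [C2O4^2-] precipitates first: Ag2C2O4.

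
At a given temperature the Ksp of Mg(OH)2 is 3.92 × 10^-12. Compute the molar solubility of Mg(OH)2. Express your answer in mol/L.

Mg(OH)2(s) ⇌ Mg^2+ + 2 OH^-
Ksp = [Mg^2+][OH^-]^2
For each mole of Mg(OH)2 that dissolves: [Mg^2+] = s, [OH^-] = 2s.
So Ksp = s × (2s)^2 = 4s^3
s = (3.92 × 10^-12 / 4)^(1/3) = 9.93 × 10^-5 M

s = 9.93 x 10^-5 M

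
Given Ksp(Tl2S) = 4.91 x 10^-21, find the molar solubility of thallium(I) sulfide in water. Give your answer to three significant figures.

s = 1.07 × 10^-7 M

Tl2S(s) <=> 2 Tl^+(aq) + S^2-(aq)
Ksp = [Tl^+]^2[S^2-]
If s mol/L of Tl2S dissolves, [Tl^+] = 2s and [S^2-] = s.
So Ksp = (2s)^2 × s = 4s^3
s = (4.91 x 10^-21 / 4)^(1/3) = 1.07 x 10^-7 M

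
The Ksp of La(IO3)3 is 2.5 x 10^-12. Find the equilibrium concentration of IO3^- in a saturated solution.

1.7 × 10^-3 M

La(IO3)3(s) ⇌ La^3+(aq) + 3 IO3^-(aq)
Ksp = [La^3+][IO3^-]^3
With molar solubility s: [La^3+] = s, [IO3^-] = 3s.
Ksp = s(3s)^3 = 27s^4
Solving, s = (2.5 x 10^-12/27)^(1/4) = 5.52 x 10^-4 M
[IO3^-] = 3s = 1.7 × 10^-3 M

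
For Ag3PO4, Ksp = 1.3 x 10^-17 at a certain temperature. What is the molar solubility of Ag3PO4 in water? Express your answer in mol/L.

s ≈ 2.6e-5 M

Ag3PO4(s) ⇌ 3 Ag^+(aq) + PO4^3-(aq)
Ksp = [Ag^+]^3[PO4^3-]
If s mol/L of Ag3PO4 dissolves, [Ag^+] = 3s and [PO4^3-] = s.
So Ksp = (3s)^3 × s = 27s^4
Solving, s = (1.3 x 10^-17/27)^(1/4) = 2.6 × 10^-5 M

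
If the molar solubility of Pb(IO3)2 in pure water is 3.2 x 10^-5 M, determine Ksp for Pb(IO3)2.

Pb(IO3)2(s) <=> Pb^2+ + 2 IO3^-
If s mol/L of Pb(IO3)2 dissolves, [Pb^2+] = s and [IO3^-] = 2s.
Ksp = [Pb^2+][IO3^-]^2
Substituting: Ksp = s(2s)^2 = 4s^3
Ksp = 4 × (3.2 × 10^-5)^3 = 1.3 × 10^-13

Ksp = 1.3 x 10^-13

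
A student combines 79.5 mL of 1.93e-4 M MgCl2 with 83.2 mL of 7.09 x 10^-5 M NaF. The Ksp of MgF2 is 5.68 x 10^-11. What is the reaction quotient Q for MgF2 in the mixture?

Q ≈ 1.24e-13

Total volume = 79.5 + 83.2 = 162.7 mL.
[Mg^2+] = 1.93 × 10^-4 × (79.5/162.7) = 9.431 × 10^-5 M
[F^-] = 7.09 × 10^-5 × (83.2/162.7) = 3.626 x 10^-5 M
MgF2(s) <=> Mg^2+(aq) + 2 F^-(aq), so Q = [Mg^2+][F^-]^2
Q = (9.431 x 10^-5)(3.626 × 10^-5)^2 = 1.24 x 10^-13
Q < Ksp, so no precipitate of MgF2 forms.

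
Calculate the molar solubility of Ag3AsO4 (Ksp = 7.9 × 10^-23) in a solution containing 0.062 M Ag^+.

s ≈ 3.3 x 10^-19 M

Ag3AsO4(s) <=> 3 Ag^+(aq) + AsO4^3-(aq)
Ksp = [Ag^+]^3[AsO4^3-]
If s mol/L dissolves here, [Ag^+] = 0.062 + 3s ≈ 0.062, [AsO4^3-] = s (common-ion effect: Ag^+ is already 0.062 M).
Ksp ≈ (0.062)^3 × s
s = 3.3 × 10^-19 M
Check: 3s = 9.9 × 10^-19 ≪ 0.062, so the approximation is valid.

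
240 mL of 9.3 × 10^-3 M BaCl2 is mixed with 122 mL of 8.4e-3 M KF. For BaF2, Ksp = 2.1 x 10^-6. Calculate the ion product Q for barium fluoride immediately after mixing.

Total volume = 240 + 122 = 362 mL.
[Ba^2+] = 9.3 × 10^-3 × (240/362) = 6.17 × 10^-3 M
[F^-] = 8.4 × 10^-3 × (122/362) = 2.83 x 10^-3 M
BaF2(s) ⇌ Ba^2+ + 2 F^-, so Q = [Ba^2+][F^-]^2
Q = (6.17 × 10^-3)(2.83 × 10^-3)^2 = 4.9 × 10^-8
Q < Ksp, so no precipitate of BaF2 forms.

Q ≈ 4.9 × 10^-8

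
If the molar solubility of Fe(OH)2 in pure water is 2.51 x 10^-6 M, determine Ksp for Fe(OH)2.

Ksp = 6.33 × 10^-17

Fe(OH)2(s) ⇌ Fe^2+(aq) + 2 OH^-(aq)
Let s = molar solubility. Then [Fe^2+] = s and [OH^-] = 2s.
Ksp = [Fe^2+][OH^-]^2
So Ksp = s × (2s)^2 = 4s^3
With s = 2.51 x 10^-6: Ksp = 6.33 × 10^-17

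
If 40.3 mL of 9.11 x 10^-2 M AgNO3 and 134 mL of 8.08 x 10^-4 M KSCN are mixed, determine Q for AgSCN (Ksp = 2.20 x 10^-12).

Total volume = 40.3 + 134 = 174.3 mL.
[Ag^+] = 9.11 × 10^-2 × (40.3/174.3) = 2.106 x 10^-2 M
[SCN^-] = 8.08 x 10^-4 × (134/174.3) = 6.212 × 10^-4 M
AgSCN(s) <=> Ag^+ + SCN^-, so Q = [Ag^+][SCN^-]
Q = (2.106 × 10^-2)(6.212 × 10^-4) = 1.31 × 10^-5
Q > Ksp, so AgSCN will precipitate.

1.31 x 10^-5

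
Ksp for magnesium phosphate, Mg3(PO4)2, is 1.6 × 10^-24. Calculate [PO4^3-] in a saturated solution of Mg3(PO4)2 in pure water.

1.4e-5 M

Mg3(PO4)2(s) ⇌ 3 Mg^2+ + 2 PO4^3-
Ksp = [Mg^2+]^3[PO4^3-]^2
Let s = molar solubility. Then [Mg^2+] = 3s and [PO4^3-] = 2s.
So Ksp = (3s)^3 × (2s)^2 = 108s^5
Solving, s = (1.6 × 10^-24/108)^(1/5) = 6.83 × 10^-6 M
[PO4^3-] = 2s = 1.4 x 10^-5 M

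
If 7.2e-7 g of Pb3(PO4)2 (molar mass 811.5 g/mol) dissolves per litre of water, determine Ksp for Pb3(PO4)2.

5.9 × 10^-44

Molar solubility s = (7.2 x 10^-7 g/L) / (811.5 g/mol) = 8.87 × 10^-10 M.
Pb3(PO4)2(s) ⇌ 3 Pb^2+(aq) + 2 PO4^3-(aq)
If s mol/L of Pb3(PO4)2 dissolves, [Pb^2+] = 3s and [PO4^3-] = 2s.
Ksp = [Pb^2+]^3[PO4^3-]^2
Substituting: Ksp = (3s)^3(2s)^2 = 108s^5
Ksp = 108 × (8.87 × 10^-10)^5 = 5.9 x 10^-44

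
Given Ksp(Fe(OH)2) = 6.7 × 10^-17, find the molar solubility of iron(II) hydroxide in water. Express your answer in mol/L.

2.6 × 10^-6 M

Fe(OH)2(s) <=> Fe^2+ + 2 OH^-
Ksp = [Fe^2+][OH^-]^2
If s mol/L of Fe(OH)2 dissolves, [Fe^2+] = s and [OH^-] = 2s.
Ksp = s(2s)^2 = 4s^3
s = (6.7 × 10^-17 / 4)^(1/3) = 2.6 x 10^-6 M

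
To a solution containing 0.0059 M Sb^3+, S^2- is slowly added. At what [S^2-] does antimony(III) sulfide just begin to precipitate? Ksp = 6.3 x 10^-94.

Sb2S3(s) ⇌ 2 Sb^3+(aq) + 3 S^2-(aq)
Ksp = [Sb^3+]^2[S^2-]^3
Precipitation begins when Q = Ksp. With [Sb^3+] = 0.0059 M:
6.3 x 10^-94 = (0.0059)^2 × [S^2-]^3
[S^2-] = (6.3 x 10^-94 / 3.48 × 10^-5)^(1/3) = 2.6 × 10^-30 M

[S^2-] = 2.6 x 10^-30 M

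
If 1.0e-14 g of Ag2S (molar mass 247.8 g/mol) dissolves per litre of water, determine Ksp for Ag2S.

Molar solubility s = (1.0 x 10^-14 g/L) / (247.8 g/mol) = 4.04 × 10^-17 M.
Ag2S(s) <=> 2 Ag^+ + S^2-
Let s = molar solubility. Then [Ag^+] = 2s and [S^2-] = s.
Ksp = [Ag^+]^2[S^2-]
Ksp = (2s)^2s = 4s^3
Ksp = 4 × (4.04 × 10^-17)^3 = 2.6 x 10^-49

Ksp ≈ 2.6 × 10^-49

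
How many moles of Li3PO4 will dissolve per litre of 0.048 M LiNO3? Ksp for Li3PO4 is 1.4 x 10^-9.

Li3PO4(s) ⇌ 3 Li^+(aq) + PO4^3-(aq)
Ksp = [Li^+]^3[PO4^3-]
If s mol/L dissolves here, [Li^+] = 0.048 + 3s ≈ 0.048, [PO4^3-] = s (Ksp is small, so little additional dissolves).
Ksp ≈ (0.048)^3 × s
s = 1.3 × 10^-5 M
Check: 3s = 3.8 × 10^-5 ≪ 0.048, so the approximation is valid.

1.3e-5 M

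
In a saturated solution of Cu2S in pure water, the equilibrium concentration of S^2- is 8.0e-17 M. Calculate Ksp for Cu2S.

2.0 x 10^-48

Cu2S(s) <=> 2 Cu^+ + S^2-
Stoichiometry gives [Cu^+] = (2/1)[S^2-] = 1.60 × 10^-16 M.
Ksp = [Cu^+]^2[S^2-]
Ksp = (1.60 × 10^-16)^2 × 8.0 × 10^-17 = 2.0 x 10^-48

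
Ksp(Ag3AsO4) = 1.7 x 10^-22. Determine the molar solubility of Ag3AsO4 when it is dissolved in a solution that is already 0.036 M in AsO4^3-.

5.6 x 10^-8 M

Ag3AsO4(s) ⇌ 3 Ag^+ + AsO4^3-
Ksp = [Ag^+]^3[AsO4^3-]
Let s = moles of Ag3AsO4 that dissolve per litre. [Ag^+] = 3s, [AsO4^3-] = 0.036 + s ≈ 0.036 (Ksp is small, so little additional dissolves).
Ksp ≈ (3s)^3 × 0.036
s = 5.6 × 10^-8 M
Check: s = 5.6 × 10^-8 ≪ 0.036, so the approximation is valid.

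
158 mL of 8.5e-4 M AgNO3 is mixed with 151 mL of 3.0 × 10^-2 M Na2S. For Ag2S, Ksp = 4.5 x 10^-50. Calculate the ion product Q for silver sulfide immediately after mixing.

Q ≈ 2.8 x 10^-9

Total volume = 158 + 151 = 309 mL.
[Ag^+] = 8.5 × 10^-4 × (158/309) = 4.35 × 10^-4 M
[S^2-] = 3.0 × 10^-2 × (151/309) = 1.47 x 10^-2 M
Ag2S(s) ⇌ 2 Ag^+(aq) + S^2-(aq), so Q = [Ag^+]^2[S^2-]
Q = (4.35 × 10^-4)^2(1.47 × 10^-2) = 2.8 x 10^-9
Q > Ksp, so Ag2S will precipitate.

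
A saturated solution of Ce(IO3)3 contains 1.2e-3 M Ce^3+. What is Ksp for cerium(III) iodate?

5.6e-11

Ce(IO3)3(s) ⇌ Ce^3+ + 3 IO3^-
Stoichiometry gives [IO3^-] = (3/1)[Ce^3+] = 3.60 × 10^-3 M.
Ksp = [Ce^3+][IO3^-]^3
Ksp = 1.2 × 10^-3 × (3.60 × 10^-3)^3 = 5.6 × 10^-11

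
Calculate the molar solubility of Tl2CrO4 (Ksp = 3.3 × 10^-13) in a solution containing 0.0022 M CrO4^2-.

6.1 × 10^-6 M

Tl2CrO4(s) <=> 2 Tl^+(aq) + CrO4^2-(aq)
Ksp = [Tl^+]^2[CrO4^2-]
If s mol/L dissolves here, [Tl^+] = 2s, [CrO4^2-] = 0.0022 + s ≈ 0.0022 (Ksp is small, so little additional dissolves).
Ksp ≈ (2s)^2 × 0.0022
s = 6.1 × 10^-6 M
Check: s = 6.1 x 10^-6 ≪ 0.0022, so the approximation is valid.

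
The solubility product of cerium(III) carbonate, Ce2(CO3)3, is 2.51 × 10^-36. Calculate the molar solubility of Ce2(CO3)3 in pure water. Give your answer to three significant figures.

s = 2.97e-8 M

Ce2(CO3)3(s) ⇌ 2 Ce^3+ + 3 CO3^2-
Ksp = [Ce^3+]^2[CO3^2-]^3
Let s = molar solubility. Then [Ce^3+] = 2s and [CO3^2-] = 3s.
Ksp = (2s)^2(3s)^3 = 108s^5
s^5 = 2.51 × 10^-36 / 108, so s = 2.97 x 10^-8 M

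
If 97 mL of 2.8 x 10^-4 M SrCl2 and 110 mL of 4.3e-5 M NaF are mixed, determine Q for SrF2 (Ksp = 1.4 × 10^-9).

Total volume = 97 + 110 = 207 mL.
[Sr^2+] = 2.8 x 10^-4 × (97/207) = 1.31 × 10^-4 M
[F^-] = 4.3 × 10^-5 × (110/207) = 2.29 x 10^-5 M
SrF2(s) ⇌ Sr^2+(aq) + 2 F^-(aq), so Q = [Sr^2+][F^-]^2
Q = (1.31 × 10^-4)(2.29 x 10^-5)^2 = 6.9 × 10^-14
Q < Ksp, so no precipitate of SrF2 forms.

6.9 × 10^-14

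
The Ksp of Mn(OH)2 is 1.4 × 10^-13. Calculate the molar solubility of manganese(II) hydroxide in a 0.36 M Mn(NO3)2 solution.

Mn(OH)2(s) <=> Mn^2+(aq) + 2 OH^-(aq)
Ksp = [Mn^2+][OH^-]^2
If s mol/L dissolves here, [Mn^2+] = 0.36 + s ≈ 0.36, [OH^-] = 2s (since Mn^2+ from Mn(NO3)2 dominates).
Ksp ≈ 0.36 × (2s)^2
s = 3.1 × 10^-7 M
Check: s = 3.1 × 10^-7 ≪ 0.36, so the approximation is valid.

3.1 × 10^-7 M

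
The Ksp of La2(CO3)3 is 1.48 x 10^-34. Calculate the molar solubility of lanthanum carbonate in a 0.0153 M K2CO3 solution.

La2(CO3)3(s) <=> 2 La^3+ + 3 CO3^2-
Ksp = [La^3+]^2[CO3^2-]^3
Let s be the molar solubility in this solution. [La^3+] = 2s, [CO3^2-] = 0.0153 + 3s ≈ 0.0153 (common-ion effect: CO3^2- is already 0.0153 M).
Ksp ≈ (2s)^2 × (0.0153)^3
s = 3.21 × 10^-15 M
Check: 3s = 9.6 x 10^-15 ≪ 0.0153, so the approximation is valid.

s = 3.21 x 10^-15 M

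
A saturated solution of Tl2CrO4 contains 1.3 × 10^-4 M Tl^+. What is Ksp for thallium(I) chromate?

Ksp ≈ 1.1e-12

Tl2CrO4(s) ⇌ 2 Tl^+ + CrO4^2-
Stoichiometry gives [CrO4^2-] = (1/2)[Tl^+] = 6.50 × 10^-5 M.
Ksp = [Tl^+]^2[CrO4^2-]
Ksp = (1.3 × 10^-4)^2 × 6.50 × 10^-5 = 1.1 x 10^-12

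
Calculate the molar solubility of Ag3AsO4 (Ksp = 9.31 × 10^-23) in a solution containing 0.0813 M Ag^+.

1.73 × 10^-19 M

Ag3AsO4(s) <=> 3 Ag^+(aq) + AsO4^3-(aq)
Ksp = [Ag^+]^3[AsO4^3-]
Let s = moles of Ag3AsO4 that dissolve per litre. [Ag^+] = 0.0813 + 3s ≈ 0.0813, [AsO4^3-] = s (Ksp is small, so little additional dissolves).
Ksp ≈ (0.0813)^3 × s
s = 1.73 x 10^-19 M
Check: 3s = 5.2 × 10^-19 ≪ 0.0813, so the approximation is valid.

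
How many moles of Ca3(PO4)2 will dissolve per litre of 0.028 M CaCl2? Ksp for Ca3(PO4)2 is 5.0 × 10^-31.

s ≈ 7.5e-14 M

Ca3(PO4)2(s) ⇌ 3 Ca^2+(aq) + 2 PO4^3-(aq)
Ksp = [Ca^2+]^3[PO4^3-]^2
Let s be the molar solubility in this solution. [Ca^2+] = 0.028 + 3s ≈ 0.028, [PO4^3-] = 2s (common-ion effect: Ca^2+ is already 0.028 M).
Ksp ≈ (0.028)^3 × (2s)^2
s = 7.5 x 10^-14 M
Check: 3s = 2.3 × 10^-13 ≪ 0.028, so the approximation is valid.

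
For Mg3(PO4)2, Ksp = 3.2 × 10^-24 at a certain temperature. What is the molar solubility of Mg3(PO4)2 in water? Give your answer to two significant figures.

s ≈ 7.8e-6 M

Mg3(PO4)2(s) ⇌ 3 Mg^2+(aq) + 2 PO4^3-(aq)
Ksp = [Mg^2+]^3[PO4^3-]^2
For each mole of Mg3(PO4)2 that dissolves: [Mg^2+] = 3s, [PO4^3-] = 2s.
So Ksp = (3s)^3 × (2s)^2 = 108s^5
s = (3.2 × 10^-24 / 108)^(1/5) = 7.8 × 10^-6 M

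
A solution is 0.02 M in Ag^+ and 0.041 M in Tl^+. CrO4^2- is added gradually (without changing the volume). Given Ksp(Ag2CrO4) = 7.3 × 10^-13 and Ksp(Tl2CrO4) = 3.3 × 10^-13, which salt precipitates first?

Each salt begins to precipitate when Q = Ksp, i.e. when [CrO4^2-] reaches its threshold.
For Ag2CrO4: 7.3 × 10^-13 = (0.02)^2 × [CrO4^2-]  ⇒  [CrO4^2-] = 1.8 × 10^-9 M.
For Tl2CrO4: 3.3 × 10^-13 = (0.041)^2 × [CrO4^2-]  ⇒  [CrO4^2-] = 2.0 × 10^-10 M.
The salt with the lower threshold [CrO4^2-] precipitates first: Tl2CrO4.

Tl2CrO4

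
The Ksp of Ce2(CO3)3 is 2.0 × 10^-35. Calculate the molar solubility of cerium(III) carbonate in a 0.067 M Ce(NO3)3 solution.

s = 5.5e-12 M

Ce2(CO3)3(s) <=> 2 Ce^3+ + 3 CO3^2-
Ksp = [Ce^3+]^2[CO3^2-]^3
Let s be the molar solubility in this solution. [Ce^3+] = 0.067 + 2s ≈ 0.067, [CO3^2-] = 3s (since Ce^3+ from Ce(NO3)3 dominates).
Ksp ≈ (0.067)^2 × (3s)^3
s = 5.5 x 10^-12 M
Check: 2s = 1.1 × 10^-11 ≪ 0.067, so the approximation is valid.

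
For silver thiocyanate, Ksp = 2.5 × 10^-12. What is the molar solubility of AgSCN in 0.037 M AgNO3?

AgSCN(s) ⇌ Ag^+ + SCN^-
Ksp = [Ag^+][SCN^-]
Let s be the molar solubility in this solution. [Ag^+] = 0.037 + s ≈ 0.037, [SCN^-] = s (Ksp is small, so little additional dissolves).
Ksp ≈ 0.037 × s
s = 6.8 x 10^-11 M
Check: s = 6.8 x 10^-11 ≪ 0.037, so the approximation is valid.

6.8e-11 M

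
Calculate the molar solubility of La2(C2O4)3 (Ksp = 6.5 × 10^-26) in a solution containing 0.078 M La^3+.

La2(C2O4)3(s) <=> 2 La^3+(aq) + 3 C2O4^2-(aq)
Ksp = [La^3+]^2[C2O4^2-]^3
Let s = moles of La2(C2O4)3 that dissolve per litre. [La^3+] = 0.078 + 2s ≈ 0.078, [C2O4^2-] = 3s (since the La^3+ already present dominates).
Ksp ≈ (0.078)^2 × (3s)^3
s = 7.3 x 10^-9 M
Check: 2s = 1.5 × 10^-8 ≪ 0.078, so the approximation is valid.

s ≈ 7.3 × 10^-9 M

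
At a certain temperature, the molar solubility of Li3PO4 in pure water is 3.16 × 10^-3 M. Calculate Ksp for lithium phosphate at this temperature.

Ksp = 2.69e-9

Li3PO4(s) ⇌ 3 Li^+ + PO4^3-
If s mol/L of Li3PO4 dissolves, [Li^+] = 3s and [PO4^3-] = s.
Ksp = [Li^+]^3[PO4^3-]
So Ksp = (3s)^3 × s = 27s^4
Ksp = 27 × (3.16 x 10^-3)^4 = 2.69 × 10^-9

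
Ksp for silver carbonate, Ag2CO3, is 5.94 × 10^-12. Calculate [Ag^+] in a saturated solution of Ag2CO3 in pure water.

[Ag^+] ≈ 2.28e-4 M

Ag2CO3(s) ⇌ 2 Ag^+(aq) + CO3^2-(aq)
Ksp = [Ag^+]^2[CO3^2-]
For each mole of Ag2CO3 that dissolves: [Ag^+] = 2s, [CO3^2-] = s.
Substituting: Ksp = (2s)^2s = 4s^3
s^3 = 5.94 × 10^-12 / 4, so s = 1.141 x 10^-4 M
[Ag^+] = 2s = 2.28 × 10^-4 M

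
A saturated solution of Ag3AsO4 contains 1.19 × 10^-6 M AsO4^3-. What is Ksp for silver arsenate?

Ag3AsO4(s) ⇌ 3 Ag^+ + AsO4^3-
Stoichiometry gives [Ag^+] = (3/1)[AsO4^3-] = 3.570 × 10^-6 M.
Ksp = [Ag^+]^3[AsO4^3-]
Ksp = (3.570 × 10^-6)^3 × 1.19 × 10^-6 = 5.41 × 10^-23

5.41e-23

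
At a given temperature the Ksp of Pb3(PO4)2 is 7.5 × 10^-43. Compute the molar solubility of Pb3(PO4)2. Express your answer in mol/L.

Pb3(PO4)2(s) ⇌ 3 Pb^2+ + 2 PO4^3-
Ksp = [Pb^2+]^3[PO4^3-]^2
Let s = molar solubility. Then [Pb^2+] = 3s and [PO4^3-] = 2s.
Substituting: Ksp = (3s)^3(2s)^2 = 108s^5
s = (7.5 × 10^-43 / 108)^(1/5) = 1.5 × 10^-9 M

1.5e-9 M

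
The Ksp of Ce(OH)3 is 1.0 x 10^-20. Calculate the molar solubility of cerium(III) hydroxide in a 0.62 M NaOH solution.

Ce(OH)3(s) ⇌ Ce^3+(aq) + 3 OH^-(aq)
Ksp = [Ce^3+][OH^-]^3
Let s be the molar solubility in this solution. [Ce^3+] = s, [OH^-] = 0.62 + 3s ≈ 0.62 (since OH^- from NaOH dominates).
Ksp ≈ s × (0.62)^3
s = 4.2 x 10^-20 M
Check: 3s = 1.3 x 10^-19 ≪ 0.62, so the approximation is valid.

s = 4.2e-20 M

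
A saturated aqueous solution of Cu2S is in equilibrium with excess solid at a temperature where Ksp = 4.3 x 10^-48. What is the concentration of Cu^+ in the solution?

Cu2S(s) ⇌ 2 Cu^+(aq) + S^2-(aq)
Ksp = [Cu^+]^2[S^2-]
Let s = molar solubility. Then [Cu^+] = 2s and [S^2-] = s.
So Ksp = (2s)^2 × s = 4s^3
Solving, s = (4.3 x 10^-48/4)^(1/3) = 1.02 × 10^-16 M
[Cu^+] = 2s = 2.0 × 10^-16 M

2.0 × 10^-16 M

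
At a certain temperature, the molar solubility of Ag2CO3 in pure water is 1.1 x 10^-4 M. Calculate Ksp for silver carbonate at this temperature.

Ag2CO3(s) <=> 2 Ag^+ + CO3^2-
For each mole of Ag2CO3 that dissolves: [Ag^+] = 2s, [CO3^2-] = s.
Ksp = [Ag^+]^2[CO3^2-]
So Ksp = (2s)^2 × s = 4s^3
Ksp = 4 × (1.1 × 10^-4)^3 = 5.3 × 10^-12

Ksp ≈ 5.3 × 10^-12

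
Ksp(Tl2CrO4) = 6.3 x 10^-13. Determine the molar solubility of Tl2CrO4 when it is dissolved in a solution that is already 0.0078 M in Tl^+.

s = 1.0 × 10^-8 M

Tl2CrO4(s) ⇌ 2 Tl^+(aq) + CrO4^2-(aq)
Ksp = [Tl^+]^2[CrO4^2-]
Let s = moles of Tl2CrO4 that dissolve per litre. [Tl^+] = 0.0078 + 2s ≈ 0.0078, [CrO4^2-] = s (common-ion effect: Tl^+ is already 0.0078 M).
Ksp ≈ (0.0078)^2 × s
s = 1.0 × 10^-8 M
Check: 2s = 2.1 × 10^-8 ≪ 0.0078, so the approximation is valid.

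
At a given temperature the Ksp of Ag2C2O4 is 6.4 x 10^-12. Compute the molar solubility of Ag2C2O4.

s ≈ 1.2 x 10^-4 M

Ag2C2O4(s) ⇌ 2 Ag^+ + C2O4^2-
Ksp = [Ag^+]^2[C2O4^2-]
If s mol/L of Ag2C2O4 dissolves, [Ag^+] = 2s and [C2O4^2-] = s.
Substituting: Ksp = (2s)^2s = 4s^3
s^3 = 6.4 x 10^-12 / 4, so s = 1.2 × 10^-4 M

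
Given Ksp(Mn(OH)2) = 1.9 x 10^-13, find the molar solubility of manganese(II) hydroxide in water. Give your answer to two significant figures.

Mn(OH)2(s) ⇌ Mn^2+(aq) + 2 OH^-(aq)
Ksp = [Mn^2+][OH^-]^2
For each mole of Mn(OH)2 that dissolves: [Mn^2+] = s, [OH^-] = 2s.
Ksp = s(2s)^2 = 4s^3
Solving, s = (1.9 x 10^-13/4)^(1/3) = 3.6 × 10^-5 M

s ≈ 3.6e-5 M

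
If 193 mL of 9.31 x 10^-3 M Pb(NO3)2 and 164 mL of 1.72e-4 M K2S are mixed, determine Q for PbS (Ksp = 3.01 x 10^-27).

Q ≈ 3.98e-7

Total volume = 193 + 164 = 357 mL.
[Pb^2+] = 9.31 × 10^-3 × (193/357) = 5.033 × 10^-3 M
[S^2-] = 1.72 x 10^-4 × (164/357) = 7.901 × 10^-5 M
PbS(s) ⇌ Pb^2+ + S^2-, so Q = [Pb^2+][S^2-]
Q = (5.033 × 10^-3)(7.901 x 10^-5) = 3.98 x 10^-7
Q > Ksp, so PbS will precipitate.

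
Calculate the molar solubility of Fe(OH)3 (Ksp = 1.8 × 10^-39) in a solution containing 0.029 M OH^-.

s = 7.4 × 10^-35 M

Fe(OH)3(s) ⇌ Fe^3+ + 3 OH^-
Ksp = [Fe^3+][OH^-]^3
If s mol/L dissolves here, [Fe^3+] = s, [OH^-] = 0.029 + 3s ≈ 0.029 (Ksp is small, so little additional dissolves).
Ksp ≈ s × (0.029)^3
s = 7.4 × 10^-35 M
Check: 3s = 2.2 x 10^-34 ≪ 0.029, so the approximation is valid.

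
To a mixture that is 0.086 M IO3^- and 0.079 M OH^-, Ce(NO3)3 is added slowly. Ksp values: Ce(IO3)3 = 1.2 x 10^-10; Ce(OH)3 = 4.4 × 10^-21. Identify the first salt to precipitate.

Ce(OH)3

Precipitation of each salt starts when its ion product equals its Ksp.
For Ce(IO3)3: 1.2 x 10^-10 = (0.086)^3 × [Ce^3+]  ⇒  [Ce^3+] = 1.9 × 10^-7 M.
For Ce(OH)3: 4.4 × 10^-21 = (0.079)^3 × [Ce^3+]  ⇒  [Ce^3+] = 8.9 x 10^-18 M.
The salt with the lower threshold [Ce^3+] precipitates first: Ce(OH)3.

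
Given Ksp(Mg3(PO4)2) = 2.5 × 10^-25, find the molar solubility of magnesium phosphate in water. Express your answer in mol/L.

Mg3(PO4)2(s) <=> 3 Mg^2+(aq) + 2 PO4^3-(aq)
Ksp = [Mg^2+]^3[PO4^3-]^2
With molar solubility s: [Mg^2+] = 3s, [PO4^3-] = 2s.
So Ksp = (3s)^3 × (2s)^2 = 108s^5
s = (2.5 × 10^-25 / 108)^(1/5) = 4.7 × 10^-6 M

s ≈ 4.7e-6 M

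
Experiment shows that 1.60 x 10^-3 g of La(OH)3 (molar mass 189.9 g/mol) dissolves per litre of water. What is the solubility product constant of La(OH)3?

Molar solubility s = (1.60 × 10^-3 g/L) / (189.9 g/mol) = 8.425 × 10^-6 M.
La(OH)3(s) <=> La^3+(aq) + 3 OH^-(aq)
Let s = molar solubility. Then [La^3+] = s and [OH^-] = 3s.
Ksp = [La^3+][OH^-]^3
Ksp = s(3s)^3 = 27s^4
Ksp = 27 × (8.425 × 10^-6)^4 = 1.36 × 10^-19

Ksp ≈ 1.36 × 10^-19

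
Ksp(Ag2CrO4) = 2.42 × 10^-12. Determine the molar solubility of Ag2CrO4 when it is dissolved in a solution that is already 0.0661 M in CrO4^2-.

Ag2CrO4(s) ⇌ 2 Ag^+ + CrO4^2-
Ksp = [Ag^+]^2[CrO4^2-]
Let s = moles of Ag2CrO4 that dissolve per litre. [Ag^+] = 2s, [CrO4^2-] = 0.0661 + s ≈ 0.0661 (since the CrO4^2- already present dominates).
Ksp ≈ (2s)^2 × 0.0661
s = 3.03 × 10^-6 M
Check: s = 3.0 × 10^-6 ≪ 0.0661, so the approximation is valid.

s = 3.03 x 10^-6 M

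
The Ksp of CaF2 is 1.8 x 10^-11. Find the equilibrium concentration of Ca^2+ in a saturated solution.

[Ca^2+] ≈ 1.7e-4 M

CaF2(s) <=> Ca^2+(aq) + 2 F^-(aq)
Ksp = [Ca^2+][F^-]^2
Let s = molar solubility. Then [Ca^2+] = s and [F^-] = 2s.
Substituting: Ksp = s(2s)^2 = 4s^3
s = (1.8 x 10^-11 / 4)^(1/3) = 1.65 × 10^-4 M
[Ca^2+] = s = 1.7 x 10^-4 M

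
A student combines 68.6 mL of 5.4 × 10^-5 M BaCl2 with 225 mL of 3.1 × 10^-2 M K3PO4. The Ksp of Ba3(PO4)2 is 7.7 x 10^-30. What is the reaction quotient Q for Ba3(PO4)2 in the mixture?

Q ≈ 1.1 × 10^-18

Total volume = 68.6 + 225 = 293.6 mL.
[Ba^2+] = 5.4 x 10^-5 × (68.6/293.6) = 1.26 × 10^-5 M
[PO4^3-] = 3.1 × 10^-2 × (225/293.6) = 2.38 × 10^-2 M
Ba3(PO4)2(s) ⇌ 3 Ba^2+(aq) + 2 PO4^3-(aq), so Q = [Ba^2+]^3[PO4^3-]^2
Q = (1.26 × 10^-5)^3(2.38 x 10^-2)^2 = 1.1 × 10^-18
Q > Ksp, so Ba3(PO4)2 will precipitate.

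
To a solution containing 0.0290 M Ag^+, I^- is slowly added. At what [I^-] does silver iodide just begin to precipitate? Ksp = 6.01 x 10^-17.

AgI(s) ⇌ Ag^+(aq) + I^-(aq)
Ksp = [Ag^+][I^-]
Precipitation begins when Q = Ksp. With [Ag^+] = 0.0290 M:
6.01 x 10^-17 = (0.0290) × [I^-]
[I^-] = (6.01 x 10^-17 / 2.90 x 10^-2) = 2.07 × 10^-15 M

2.07 × 10^-15 M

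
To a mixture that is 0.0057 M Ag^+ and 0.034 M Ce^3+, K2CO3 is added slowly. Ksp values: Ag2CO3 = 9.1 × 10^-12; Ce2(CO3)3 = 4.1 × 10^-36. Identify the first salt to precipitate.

Each salt begins to precipitate when Q = Ksp, i.e. when [CO3^2-] reaches its threshold.
For Ag2CO3: 9.1 × 10^-12 = (0.0057)^2 × [CO3^2-]  ⇒  [CO3^2-] = 2.8 x 10^-7 M.
For Ce2(CO3)3: 4.1 × 10^-36 = (0.034)^2 × [CO3^2-]^3  ⇒  [CO3^2-] = 1.5 x 10^-11 M.
The salt with the lower threshold [CO3^2-] precipitates first: Ce2(CO3)3.

Ce2(CO3)3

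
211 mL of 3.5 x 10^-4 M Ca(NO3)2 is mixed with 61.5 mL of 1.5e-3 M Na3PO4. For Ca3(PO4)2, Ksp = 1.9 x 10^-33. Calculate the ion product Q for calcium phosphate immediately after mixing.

Total volume = 211 + 61.5 = 272.5 mL.
[Ca^2+] = 3.5 x 10^-4 × (211/272.5) = 2.71 × 10^-4 M
[PO4^3-] = 1.5 × 10^-3 × (61.5/272.5) = 3.39 × 10^-4 M
Ca3(PO4)2(s) ⇌ 3 Ca^2+(aq) + 2 PO4^3-(aq), so Q = [Ca^2+]^3[PO4^3-]^2
Q = (2.71 × 10^-4)^3(3.39 × 10^-4)^2 = 2.3 x 10^-18
Q > Ksp, so Ca3(PO4)2 will precipitate.

2.3e-18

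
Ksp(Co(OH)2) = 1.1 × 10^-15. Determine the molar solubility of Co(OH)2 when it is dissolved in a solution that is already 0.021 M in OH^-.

Co(OH)2(s) ⇌ Co^2+ + 2 OH^-
Ksp = [Co^2+][OH^-]^2
Let s be the molar solubility in this solution. [Co^2+] = s, [OH^-] = 0.021 + 2s ≈ 0.021 (common-ion effect: OH^- is already 0.021 M).
Ksp ≈ s × (0.021)^2
s = 2.5 x 10^-12 M
Check: 2s = 5.0 x 10^-12 ≪ 0.021, so the approximation is valid.

s = 2.5 × 10^-12 M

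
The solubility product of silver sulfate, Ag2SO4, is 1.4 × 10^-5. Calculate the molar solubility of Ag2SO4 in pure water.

0.015 M

Ag2SO4(s) ⇌ 2 Ag^+(aq) + SO4^2-(aq)
Ksp = [Ag^+]^2[SO4^2-]
Let s = molar solubility. Then [Ag^+] = 2s and [SO4^2-] = s.
Substituting: Ksp = (2s)^2s = 4s^3
Solving, s = (1.4 × 10^-5/4)^(1/3) = 1.5 × 10^-2 M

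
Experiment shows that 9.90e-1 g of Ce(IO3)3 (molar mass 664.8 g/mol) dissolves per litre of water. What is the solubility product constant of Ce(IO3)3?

1.33 × 10^-10

Molar solubility s = (9.90 x 10^-1 g/L) / (664.8 g/mol) = 1.489 × 10^-3 M.
Ce(IO3)3(s) ⇌ Ce^3+(aq) + 3 IO3^-(aq)
If s mol/L of Ce(IO3)3 dissolves, [Ce^3+] = s and [IO3^-] = 3s.
Ksp = [Ce^3+][IO3^-]^3
Ksp = s(3s)^3 = 27s^4
With s = 1.489 × 10^-3: Ksp = 1.33 × 10^-10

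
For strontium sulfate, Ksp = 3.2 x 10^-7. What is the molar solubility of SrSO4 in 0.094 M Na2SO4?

SrSO4(s) <=> Sr^2+(aq) + SO4^2-(aq)
Ksp = [Sr^2+][SO4^2-]
Let s be the molar solubility in this solution. [Sr^2+] = s, [SO4^2-] = 0.094 + s ≈ 0.094 (since SO4^2- from Na2SO4 dominates).
Ksp ≈ s × 0.094
s = 3.4 × 10^-6 M
Check: s = 3.4 × 10^-6 ≪ 0.094, so the approximation is valid.

s = 3.4 × 10^-6 M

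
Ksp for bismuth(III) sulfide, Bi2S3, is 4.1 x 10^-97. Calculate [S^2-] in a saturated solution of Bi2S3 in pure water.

6.2 × 10^-20 M

Bi2S3(s) ⇌ 2 Bi^3+ + 3 S^2-
Ksp = [Bi^3+]^2[S^2-]^3
With molar solubility s: [Bi^3+] = 2s, [S^2-] = 3s.
Ksp = (2s)^2(3s)^3 = 108s^5
s = (4.1 x 10^-97 / 108)^(1/5) = 2.07 × 10^-20 M
[S^2-] = 3s = 6.2 × 10^-20 M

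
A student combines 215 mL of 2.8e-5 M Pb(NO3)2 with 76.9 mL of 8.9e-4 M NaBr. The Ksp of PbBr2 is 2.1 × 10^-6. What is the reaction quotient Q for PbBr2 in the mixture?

Total volume = 215 + 76.9 = 291.9 mL.
[Pb^2+] = 2.8 x 10^-5 × (215/291.9) = 2.06 × 10^-5 M
[Br^-] = 8.9 × 10^-4 × (76.9/291.9) = 2.34 × 10^-4 M
PbBr2(s) <=> Pb^2+(aq) + 2 Br^-(aq), so Q = [Pb^2+][Br^-]^2
Q = (2.06 x 10^-5)(2.34 × 10^-4)^2 = 1.1 × 10^-12
Q < Ksp, so no precipitate of PbBr2 forms.

Q ≈ 1.1 × 10^-12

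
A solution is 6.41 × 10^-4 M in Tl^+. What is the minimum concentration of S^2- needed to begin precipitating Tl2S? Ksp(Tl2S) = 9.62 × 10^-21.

[S^2-] ≈ 2.34 x 10^-14 M

Tl2S(s) ⇌ 2 Tl^+(aq) + S^2-(aq)
Ksp = [Tl^+]^2[S^2-]
Precipitation begins when Q = Ksp. With [Tl^+] = 6.41 × 10^-4 M:
9.62 × 10^-21 = (6.41 × 10^-4)^2 × [S^2-]
[S^2-] = (9.62 × 10^-21 / 4.109 × 10^-7) = 2.34 x 10^-14 M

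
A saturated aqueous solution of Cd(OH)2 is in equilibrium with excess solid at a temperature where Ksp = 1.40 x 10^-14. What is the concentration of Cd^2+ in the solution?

Cd(OH)2(s) ⇌ Cd^2+(aq) + 2 OH^-(aq)
Ksp = [Cd^2+][OH^-]^2
If s mol/L of Cd(OH)2 dissolves, [Cd^2+] = s and [OH^-] = 2s.
Substituting: Ksp = s(2s)^2 = 4s^3
Solving, s = (1.40 x 10^-14/4)^(1/3) = 1.518 x 10^-5 M
[Cd^2+] = s = 1.52 × 10^-5 M

[Cd^2+] ≈ 1.52 × 10^-5 M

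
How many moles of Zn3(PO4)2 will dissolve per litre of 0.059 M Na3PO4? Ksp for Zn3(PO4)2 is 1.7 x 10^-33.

s ≈ 2.6e-11 M

Zn3(PO4)2(s) ⇌ 3 Zn^2+(aq) + 2 PO4^3-(aq)
Ksp = [Zn^2+]^3[PO4^3-]^2
Let s be the molar solubility in this solution. [Zn^2+] = 3s, [PO4^3-] = 0.059 + 2s ≈ 0.059 (Ksp is small, so little additional dissolves).
Ksp ≈ (3s)^3 × (0.059)^2
s = 2.6 × 10^-11 M
Check: 2s = 5.2 × 10^-11 ≪ 0.059, so the approximation is valid.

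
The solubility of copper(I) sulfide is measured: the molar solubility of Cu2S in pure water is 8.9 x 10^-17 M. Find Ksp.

Cu2S(s) <=> 2 Cu^+(aq) + S^2-(aq)
For each mole of Cu2S that dissolves: [Cu^+] = 2s, [S^2-] = s.
Ksp = [Cu^+]^2[S^2-]
Ksp = (2s)^2s = 4s^3
Ksp = 4 × (8.9 x 10^-17)^3 = 2.8 × 10^-48

2.8e-48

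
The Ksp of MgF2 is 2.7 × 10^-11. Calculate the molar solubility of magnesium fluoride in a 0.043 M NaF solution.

MgF2(s) ⇌ Mg^2+ + 2 F^-
Ksp = [Mg^2+][F^-]^2
Let s = moles of MgF2 that dissolve per litre. [Mg^2+] = s, [F^-] = 0.043 + 2s ≈ 0.043 (since F^- from NaF dominates).
Ksp ≈ s × (0.043)^2
s = 1.5 × 10^-8 M
Check: 2s = 2.9 × 10^-8 ≪ 0.043, so the approximation is valid.

s = 1.5 x 10^-8 M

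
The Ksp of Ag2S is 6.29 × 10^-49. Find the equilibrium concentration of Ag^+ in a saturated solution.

Ag2S(s) ⇌ 2 Ag^+ + S^2-
Ksp = [Ag^+]^2[S^2-]
For each mole of Ag2S that dissolves: [Ag^+] = 2s, [S^2-] = s.
So Ksp = (2s)^2 × s = 4s^3
s = (6.29 × 10^-49 / 4)^(1/3) = 5.398 × 10^-17 M
[Ag^+] = 2s = 1.08 × 10^-16 M

1.08 x 10^-16 M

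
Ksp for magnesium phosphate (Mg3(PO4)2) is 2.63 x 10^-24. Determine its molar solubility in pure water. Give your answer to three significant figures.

s = 7.54e-6 M

Mg3(PO4)2(s) ⇌ 3 Mg^2+(aq) + 2 PO4^3-(aq)
Ksp = [Mg^2+]^3[PO4^3-]^2
With molar solubility s: [Mg^2+] = 3s, [PO4^3-] = 2s.
So Ksp = (3s)^3 × (2s)^2 = 108s^5
s = (2.63 x 10^-24 / 108)^(1/5) = 7.54 × 10^-6 M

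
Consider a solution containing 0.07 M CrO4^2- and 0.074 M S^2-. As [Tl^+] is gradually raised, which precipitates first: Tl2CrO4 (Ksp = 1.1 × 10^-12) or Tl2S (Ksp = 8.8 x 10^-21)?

Each salt begins to precipitate when Q = Ksp, i.e. when [Tl^+] reaches its threshold.
For Tl2CrO4: 1.1 × 10^-12 = 0.07 × [Tl^+]^2  ⇒  [Tl^+] = 4.0 × 10^-6 M.
For Tl2S: 8.8 x 10^-21 = 0.074 × [Tl^+]^2  ⇒  [Tl^+] = 3.4 x 10^-10 M.
The salt with the lower threshold [Tl^+] precipitates first: Tl2S.

Tl2S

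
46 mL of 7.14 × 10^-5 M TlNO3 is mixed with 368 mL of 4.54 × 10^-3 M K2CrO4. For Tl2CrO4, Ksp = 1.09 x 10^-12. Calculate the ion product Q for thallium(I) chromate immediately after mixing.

Total volume = 46 + 368 = 414 mL.
[Tl^+] = 7.14 × 10^-5 × (46/414) = 7.933 × 10^-6 M
[CrO4^2-] = 4.54 × 10^-3 × (368/414) = 4.036 × 10^-3 M
Tl2CrO4(s) ⇌ 2 Tl^+(aq) + CrO4^2-(aq), so Q = [Tl^+]^2[CrO4^2-]
Q = (7.933 x 10^-6)^2(4.036 × 10^-3) = 2.54 x 10^-13
Q < Ksp, so no precipitate of Tl2CrO4 forms.

Q ≈ 2.54 × 10^-13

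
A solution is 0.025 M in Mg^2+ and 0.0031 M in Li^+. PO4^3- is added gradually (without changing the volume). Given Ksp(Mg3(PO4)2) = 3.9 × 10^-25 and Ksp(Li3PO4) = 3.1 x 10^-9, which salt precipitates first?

Each salt begins to precipitate when Q = Ksp, i.e. when [PO4^3-] reaches its threshold.
For Mg3(PO4)2: 3.9 × 10^-25 = (0.025)^3 × [PO4^3-]^2  ⇒  [PO4^3-] = 1.6 × 10^-10 M.
For Li3PO4: 3.1 x 10^-9 = (0.0031)^3 × [PO4^3-]  ⇒  [PO4^3-] = 1.0 × 10^-1 M.
The salt with the lower threshold [PO4^3-] precipitates first: Mg3(PO4)2.

Mg3(PO4)2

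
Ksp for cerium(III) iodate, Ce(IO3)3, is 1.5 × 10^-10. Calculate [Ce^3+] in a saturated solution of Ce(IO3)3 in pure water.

Ce(IO3)3(s) <=> Ce^3+(aq) + 3 IO3^-(aq)
Ksp = [Ce^3+][IO3^-]^3
If s mol/L of Ce(IO3)3 dissolves, [Ce^3+] = s and [IO3^-] = 3s.
Ksp = s(3s)^3 = 27s^4
s = (1.5 × 10^-10 / 27)^(1/4) = 1.54 x 10^-3 M
[Ce^3+] = s = 1.5 × 10^-3 M

1.5 × 10^-3 M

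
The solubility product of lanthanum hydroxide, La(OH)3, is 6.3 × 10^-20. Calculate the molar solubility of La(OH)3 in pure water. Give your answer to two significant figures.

La(OH)3(s) ⇌ La^3+(aq) + 3 OH^-(aq)
Ksp = [La^3+][OH^-]^3
With molar solubility s: [La^3+] = s, [OH^-] = 3s.
Ksp = s(3s)^3 = 27s^4
s^4 = 6.3 × 10^-20 / 27, so s = 7.0 × 10^-6 M

s = 7.0e-6 M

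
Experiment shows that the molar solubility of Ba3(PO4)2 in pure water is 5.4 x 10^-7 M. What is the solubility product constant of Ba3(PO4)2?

5.0 × 10^-30

Ba3(PO4)2(s) ⇌ 3 Ba^2+(aq) + 2 PO4^3-(aq)
If s mol/L of Ba3(PO4)2 dissolves, [Ba^2+] = 3s and [PO4^3-] = 2s.
Ksp = [Ba^2+]^3[PO4^3-]^2
So Ksp = (3s)^3 × (2s)^2 = 108s^5
With s = 5.4 × 10^-7: Ksp = 5.0 × 10^-30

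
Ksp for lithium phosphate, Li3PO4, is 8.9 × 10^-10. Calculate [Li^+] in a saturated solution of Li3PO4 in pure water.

Li3PO4(s) ⇌ 3 Li^+ + PO4^3-
Ksp = [Li^+]^3[PO4^3-]
With molar solubility s: [Li^+] = 3s, [PO4^3-] = s.
So Ksp = (3s)^3 × s = 27s^4
s = (8.9 × 10^-10 / 27)^(1/4) = 2.40 × 10^-3 M
[Li^+] = 3s = 7.2 × 10^-3 M

[Li^+] = 7.2 × 10^-3 M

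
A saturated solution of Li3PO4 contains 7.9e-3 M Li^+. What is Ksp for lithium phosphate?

Li3PO4(s) ⇌ 3 Li^+(aq) + PO4^3-(aq)
Stoichiometry gives [PO4^3-] = (1/3)[Li^+] = 2.63 × 10^-3 M.
Ksp = [Li^+]^3[PO4^3-]
Ksp = (7.9 × 10^-3)^3 × 2.63 × 10^-3 = 1.3 x 10^-9

Ksp = 1.3 × 10^-9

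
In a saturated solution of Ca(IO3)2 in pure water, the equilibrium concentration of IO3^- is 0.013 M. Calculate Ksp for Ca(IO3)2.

Ksp = 1.1 x 10^-6

Ca(IO3)2(s) ⇌ Ca^2+(aq) + 2 IO3^-(aq)
Stoichiometry gives [Ca^2+] = (1/2)[IO3^-] = 6.50 × 10^-3 M.
Ksp = [Ca^2+][IO3^-]^2
Ksp = 6.50 x 10^-3 × (1.3 × 10^-2)^2 = 1.1 × 10^-6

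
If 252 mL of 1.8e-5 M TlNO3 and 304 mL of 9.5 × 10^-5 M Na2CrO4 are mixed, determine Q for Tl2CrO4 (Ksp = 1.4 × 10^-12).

Q ≈ 3.5 x 10^-15

Total volume = 252 + 304 = 556 mL.
[Tl^+] = 1.8 × 10^-5 × (252/556) = 8.16 × 10^-6 M
[CrO4^2-] = 9.5 × 10^-5 × (304/556) = 5.19 x 10^-5 M
Tl2CrO4(s) ⇌ 2 Tl^+(aq) + CrO4^2-(aq), so Q = [Tl^+]^2[CrO4^2-]
Q = (8.16 × 10^-6)^2(5.19 × 10^-5) = 3.5 × 10^-15
Q < Ksp, so no precipitate of Tl2CrO4 forms.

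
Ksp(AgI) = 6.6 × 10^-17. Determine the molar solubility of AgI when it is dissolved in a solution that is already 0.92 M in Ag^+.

s = 7.2 × 10^-17 M

AgI(s) ⇌ Ag^+ + I^-
Ksp = [Ag^+][I^-]
Let s be the molar solubility in this solution. [Ag^+] = 0.92 + s ≈ 0.92, [I^-] = s (Ksp is small, so little additional dissolves).
Ksp ≈ 0.92 × s
s = 7.2 × 10^-17 M
Check: s = 7.2 × 10^-17 ≪ 0.92, so the approximation is valid.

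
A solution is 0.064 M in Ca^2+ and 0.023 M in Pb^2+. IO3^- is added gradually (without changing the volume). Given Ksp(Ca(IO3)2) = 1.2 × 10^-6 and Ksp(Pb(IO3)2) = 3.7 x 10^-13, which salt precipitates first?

Precipitation of each salt starts when its ion product equals its Ksp.
For Ca(IO3)2: 1.2 × 10^-6 = 0.064 × [IO3^-]^2  ⇒  [IO3^-] = 4.3 x 10^-3 M.
For Pb(IO3)2: 3.7 x 10^-13 = 0.023 × [IO3^-]^2  ⇒  [IO3^-] = 4.0 × 10^-6 M.
The salt with the lower threshold [IO3^-] precipitates first: Pb(IO3)2.

Pb(IO3)2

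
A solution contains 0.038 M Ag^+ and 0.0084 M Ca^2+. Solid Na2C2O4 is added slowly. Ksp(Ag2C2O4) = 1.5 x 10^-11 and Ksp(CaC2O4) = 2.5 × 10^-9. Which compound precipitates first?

Each salt begins to precipitate when Q = Ksp, i.e. when [C2O4^2-] reaches its threshold.
For Ag2C2O4: 1.5 x 10^-11 = (0.038)^2 × [C2O4^2-]  ⇒  [C2O4^2-] = 1.0 × 10^-8 M.
For CaC2O4: 2.5 × 10^-9 = 0.0084 × [C2O4^2-]  ⇒  [C2O4^2-] = 3.0 × 10^-7 M.
The salt with the lower threshold [C2O4^2-] precipitates first: Ag2C2O4.

Ag2C2O4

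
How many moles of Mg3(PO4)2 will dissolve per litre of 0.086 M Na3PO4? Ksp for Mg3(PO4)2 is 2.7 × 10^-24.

Mg3(PO4)2(s) ⇌ 3 Mg^2+ + 2 PO4^3-
Ksp = [Mg^2+]^3[PO4^3-]^2
If s mol/L dissolves here, [Mg^2+] = 3s, [PO4^3-] = 0.086 + 2s ≈ 0.086 (Ksp is small, so little additional dissolves).
Ksp ≈ (3s)^3 × (0.086)^2
s = 2.4 × 10^-8 M
Check: 2s = 4.8 x 10^-8 ≪ 0.086, so the approximation is valid.

s ≈ 2.4 × 10^-8 M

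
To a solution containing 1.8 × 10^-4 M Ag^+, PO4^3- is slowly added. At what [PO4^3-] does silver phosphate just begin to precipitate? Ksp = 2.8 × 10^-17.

Ag3PO4(s) ⇌ 3 Ag^+ + PO4^3-
Ksp = [Ag^+]^3[PO4^3-]
Precipitation begins when Q = Ksp. With [Ag^+] = 1.8 × 10^-4 M:
2.8 × 10^-17 = (1.8 × 10^-4)^3 × [PO4^3-]
[PO4^3-] = (2.8 × 10^-17 / 5.83 x 10^-12) = 4.8 × 10^-6 M

4.8 x 10^-6 M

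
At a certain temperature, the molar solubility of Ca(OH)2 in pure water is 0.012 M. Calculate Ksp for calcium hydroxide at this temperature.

Ca(OH)2(s) <=> Ca^2+ + 2 OH^-
If s mol/L of Ca(OH)2 dissolves, [Ca^2+] = s and [OH^-] = 2s.
Ksp = [Ca^2+][OH^-]^2
Ksp = s(2s)^2 = 4s^3
With s = 1.2 × 10^-2: Ksp = 6.9 x 10^-6

Ksp = 6.9 x 10^-6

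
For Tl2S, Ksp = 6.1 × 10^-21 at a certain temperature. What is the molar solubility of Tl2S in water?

s = 1.2e-7 M

Tl2S(s) ⇌ 2 Tl^+ + S^2-
Ksp = [Tl^+]^2[S^2-]
If s mol/L of Tl2S dissolves, [Tl^+] = 2s and [S^2-] = s.
Ksp = (2s)^2s = 4s^3
s^3 = 6.1 × 10^-21 / 4, so s = 1.2 × 10^-7 M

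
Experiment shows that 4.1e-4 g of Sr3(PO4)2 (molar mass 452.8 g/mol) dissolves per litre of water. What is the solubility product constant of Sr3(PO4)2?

6.6 × 10^-29

Molar solubility s = (4.1 × 10^-4 g/L) / (452.8 g/mol) = 9.05 × 10^-7 M.
Sr3(PO4)2(s) ⇌ 3 Sr^2+ + 2 PO4^3-
For each mole of Sr3(PO4)2 that dissolves: [Sr^2+] = 3s, [PO4^3-] = 2s.
Ksp = [Sr^2+]^3[PO4^3-]^2
Substituting: Ksp = (3s)^3(2s)^2 = 108s^5
With s = 9.05 × 10^-7: Ksp = 6.6 x 10^-29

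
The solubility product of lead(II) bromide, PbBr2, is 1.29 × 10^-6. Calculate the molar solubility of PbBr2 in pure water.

s = 6.86e-3 M

PbBr2(s) <=> Pb^2+(aq) + 2 Br^-(aq)
Ksp = [Pb^2+][Br^-]^2
For each mole of PbBr2 that dissolves: [Pb^2+] = s, [Br^-] = 2s.
So Ksp = s × (2s)^2 = 4s^3
s = (1.29 × 10^-6 / 4)^(1/3) = 6.86 × 10^-3 M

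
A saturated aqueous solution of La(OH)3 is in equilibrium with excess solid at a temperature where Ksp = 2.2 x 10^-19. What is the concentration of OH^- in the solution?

La(OH)3(s) <=> La^3+(aq) + 3 OH^-(aq)
Ksp = [La^3+][OH^-]^3
Let s = molar solubility. Then [La^3+] = s and [OH^-] = 3s.
Substituting: Ksp = s(3s)^3 = 27s^4
s = (2.2 x 10^-19 / 27)^(1/4) = 9.50 × 10^-6 M
[OH^-] = 3s = 2.9 x 10^-5 M

2.9 × 10^-5 M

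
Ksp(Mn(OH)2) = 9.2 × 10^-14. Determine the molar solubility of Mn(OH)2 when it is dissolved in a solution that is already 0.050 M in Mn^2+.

Mn(OH)2(s) ⇌ Mn^2+ + 2 OH^-
Ksp = [Mn^2+][OH^-]^2
Let s be the molar solubility in this solution. [Mn^2+] = 0.050 + s ≈ 0.050, [OH^-] = 2s (Ksp is small, so little additional dissolves).
Ksp ≈ 0.050 × (2s)^2
s = 6.8 x 10^-7 M
Check: s = 6.8 x 10^-7 ≪ 0.050, so the approximation is valid.

6.8 x 10^-7 M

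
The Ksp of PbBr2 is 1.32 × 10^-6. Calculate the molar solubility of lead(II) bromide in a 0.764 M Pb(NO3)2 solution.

s = 6.57e-4 M

PbBr2(s) ⇌ Pb^2+(aq) + 2 Br^-(aq)
Ksp = [Pb^2+][Br^-]^2
Let s be the molar solubility in this solution. [Pb^2+] = 0.764 + s ≈ 0.764, [Br^-] = 2s (common-ion effect: Pb^2+ is already 0.764 M).
Ksp ≈ 0.764 × (2s)^2
s = 6.57 × 10^-4 M
Check: s = 6.6 × 10^-4 ≪ 0.764, so the approximation is valid.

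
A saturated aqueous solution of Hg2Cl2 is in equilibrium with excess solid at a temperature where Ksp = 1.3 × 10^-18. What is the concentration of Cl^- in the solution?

Hg2Cl2(s) ⇌ Hg2^2+(aq) + 2 Cl^-(aq)
Ksp = [Hg2^2+][Cl^-]^2
With molar solubility s: [Hg2^2+] = s, [Cl^-] = 2s.
So Ksp = s × (2s)^2 = 4s^3
Solving, s = (1.3 × 10^-18/4)^(1/3) = 6.88 x 10^-7 M
[Cl^-] = 2s = 1.4 × 10^-6 M

[Cl^-] ≈ 1.4 x 10^-6 M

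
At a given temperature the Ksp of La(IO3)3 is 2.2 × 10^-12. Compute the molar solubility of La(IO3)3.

La(IO3)3(s) ⇌ La^3+(aq) + 3 IO3^-(aq)
Ksp = [La^3+][IO3^-]^3
Let s = molar solubility. Then [La^3+] = s and [IO3^-] = 3s.
Substituting: Ksp = s(3s)^3 = 27s^4
s = (2.2 × 10^-12 / 27)^(1/4) = 5.3 × 10^-4 M

5.3 × 10^-4 M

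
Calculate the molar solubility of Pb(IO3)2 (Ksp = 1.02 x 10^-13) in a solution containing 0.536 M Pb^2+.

Pb(IO3)2(s) <=> Pb^2+(aq) + 2 IO3^-(aq)
Ksp = [Pb^2+][IO3^-]^2
Let s = moles of Pb(IO3)2 that dissolve per litre. [Pb^2+] = 0.536 + s ≈ 0.536, [IO3^-] = 2s (Ksp is small, so little additional dissolves).
Ksp ≈ 0.536 × (2s)^2
s = 2.18 x 10^-7 M
Check: s = 2.2 × 10^-7 ≪ 0.536, so the approximation is valid.

s ≈ 2.18 × 10^-7 M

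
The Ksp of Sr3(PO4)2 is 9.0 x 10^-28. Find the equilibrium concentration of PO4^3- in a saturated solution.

Sr3(PO4)2(s) ⇌ 3 Sr^2+(aq) + 2 PO4^3-(aq)
Ksp = [Sr^2+]^3[PO4^3-]^2
With molar solubility s: [Sr^2+] = 3s, [PO4^3-] = 2s.
Substituting: Ksp = (3s)^3(2s)^2 = 108s^5
s = (9.0 x 10^-28 / 108)^(1/5) = 1.53 × 10^-6 M
[PO4^3-] = 2s = 3.1 x 10^-6 M

[PO4^3-] ≈ 3.1e-6 M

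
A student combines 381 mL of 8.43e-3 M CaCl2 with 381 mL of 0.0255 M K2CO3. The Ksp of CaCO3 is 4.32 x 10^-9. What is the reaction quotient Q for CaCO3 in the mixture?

5.37 × 10^-5

Total volume = 381 + 381 = 762 mL.
[Ca^2+] = 8.43 × 10^-3 × (381/762) = 4.215 x 10^-3 M
[CO3^2-] = 2.55 × 10^-2 × (381/762) = 1.275 × 10^-2 M
CaCO3(s) ⇌ Ca^2+ + CO3^2-, so Q = [Ca^2+][CO3^2-]
Q = (4.215 x 10^-3)(1.275 x 10^-2) = 5.37 x 10^-5
Q > Ksp, so CaCO3 will precipitate.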